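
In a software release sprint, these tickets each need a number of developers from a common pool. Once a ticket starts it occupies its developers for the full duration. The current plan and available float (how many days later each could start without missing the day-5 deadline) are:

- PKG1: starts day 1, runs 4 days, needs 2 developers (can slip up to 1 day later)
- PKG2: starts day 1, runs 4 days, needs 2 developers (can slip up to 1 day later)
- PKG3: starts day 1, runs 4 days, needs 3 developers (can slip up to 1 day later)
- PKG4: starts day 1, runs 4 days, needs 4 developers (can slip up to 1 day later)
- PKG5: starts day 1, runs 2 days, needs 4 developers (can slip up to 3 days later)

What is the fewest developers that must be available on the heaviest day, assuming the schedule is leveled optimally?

Schedule PKG1@1, PKG2@1, PKG3@1, PKG4@1, PKG5@1: d1:15  d2:15  d3:11  d4:11  d5:0 — peak 15.

15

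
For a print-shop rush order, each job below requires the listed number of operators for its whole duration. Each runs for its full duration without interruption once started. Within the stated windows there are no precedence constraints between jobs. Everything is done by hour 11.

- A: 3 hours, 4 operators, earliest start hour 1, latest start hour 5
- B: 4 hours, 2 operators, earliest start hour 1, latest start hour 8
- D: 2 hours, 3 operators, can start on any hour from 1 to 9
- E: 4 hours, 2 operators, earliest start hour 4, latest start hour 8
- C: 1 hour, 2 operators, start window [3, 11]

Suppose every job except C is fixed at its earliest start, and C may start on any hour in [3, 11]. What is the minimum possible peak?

9

C@3: h1:9  h2:9  h3:8  h4:4  h5:2  h6:2  h7:2  h8:0  h9:0  h10:0  h11:0 → peak 9
C@4: h1:9  h2:9  h3:6  h4:6  h5:2  h6:2  h7:2  h8:0  h9:0  h10:0  h11:0 → peak 9
C@5: h1:9  h2:9  h3:6  h4:4  h5:4  h6:2  h7:2  h8:0  h9:0  h10:0  h11:0 → peak 9
C@6: h1:9  h2:9  h3:6  h4:4  h5:2  h6:4  h7:2  h8:0  h9:0  h10:0  h11:0 → peak 9
C@7: h1:9  h2:9  h3:6  h4:4  h5:2  h6:2  h7:4  h8:0  h9:0  h10:0  h11:0 → peak 9
C@8: h1:9  h2:9  h3:6  h4:4  h5:2  h6:2  h7:2  h8:2  h9:0  h10:0  h11:0 → peak 9
C@9: h1:9  h2:9  h3:6  h4:4  h5:2  h6:2  h7:2  h8:0  h9:2  h10:0  h11:0 → peak 9
C@10: h1:9  h2:9  h3:6  h4:4  h5:2  h6:2  h7:2  h8:0  h9:0  h10:2  h11:0 → peak 9
C@11: h1:9  h2:9  h3:6  h4:4  h5:2  h6:2  h7:2  h8:0  h9:0  h10:0  h11:2 → peak 9
Best is C@3, peak 9.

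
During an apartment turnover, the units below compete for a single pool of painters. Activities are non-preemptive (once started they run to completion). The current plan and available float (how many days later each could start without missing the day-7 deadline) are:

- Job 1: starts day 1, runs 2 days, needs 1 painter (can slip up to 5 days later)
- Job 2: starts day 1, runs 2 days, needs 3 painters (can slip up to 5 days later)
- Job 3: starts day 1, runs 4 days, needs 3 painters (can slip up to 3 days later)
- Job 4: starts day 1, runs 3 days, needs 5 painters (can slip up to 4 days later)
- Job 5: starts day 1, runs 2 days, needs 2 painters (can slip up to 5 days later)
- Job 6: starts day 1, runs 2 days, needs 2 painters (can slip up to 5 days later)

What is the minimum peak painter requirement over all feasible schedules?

Early-start (Job 1@1, Job 2@1, Job 3@1, Job 4@1, Job 5@1, Job 6@1) gives peak 16: d1:16  d2:16  d3:8  d4:3  d5:0  d6:0  d7:0.
Shift Job 4→5, Job 5→3, Job 6→3.
Schedule Job 1@1, Job 2@1, Job 3@1, Job 4@5, Job 5@3, Job 6@3: d1:7  d2:7  d3:7  d4:7  d5:5  d6:5  d7:5 — peak 7.
Total painter-days = 43 over 7 days ⇒ peak ≥ ⌈43/7⌉ = 7, so 7 is optimal.

7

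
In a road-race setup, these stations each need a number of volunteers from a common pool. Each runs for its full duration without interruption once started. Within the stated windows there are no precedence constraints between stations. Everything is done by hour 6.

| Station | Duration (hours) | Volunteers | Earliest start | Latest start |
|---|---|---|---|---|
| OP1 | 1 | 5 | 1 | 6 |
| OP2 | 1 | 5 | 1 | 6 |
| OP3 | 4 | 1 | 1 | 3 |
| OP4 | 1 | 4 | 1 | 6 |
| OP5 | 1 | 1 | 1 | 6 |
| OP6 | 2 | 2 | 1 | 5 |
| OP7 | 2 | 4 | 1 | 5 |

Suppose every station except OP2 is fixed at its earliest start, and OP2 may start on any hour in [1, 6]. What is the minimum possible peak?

17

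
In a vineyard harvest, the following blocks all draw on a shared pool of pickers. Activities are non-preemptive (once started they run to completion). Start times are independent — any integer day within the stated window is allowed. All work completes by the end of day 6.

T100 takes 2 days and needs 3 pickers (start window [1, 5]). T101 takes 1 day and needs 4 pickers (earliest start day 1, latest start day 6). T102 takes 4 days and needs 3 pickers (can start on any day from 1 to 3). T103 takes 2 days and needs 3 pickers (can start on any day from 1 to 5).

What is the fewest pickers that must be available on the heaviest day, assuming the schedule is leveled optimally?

Early-start (T100@1, T101@1, T102@1, T103@1) gives peak 13: d1:13  d2:9  d3:3  d4:3  d5:0  d6:0.
Shift T101→5, T103→3.
Schedule T100@1, T101@5, T102@1, T103@3: d1:6  d2:6  d3:6  d4:6  d5:4  d6:0 — peak 6.

6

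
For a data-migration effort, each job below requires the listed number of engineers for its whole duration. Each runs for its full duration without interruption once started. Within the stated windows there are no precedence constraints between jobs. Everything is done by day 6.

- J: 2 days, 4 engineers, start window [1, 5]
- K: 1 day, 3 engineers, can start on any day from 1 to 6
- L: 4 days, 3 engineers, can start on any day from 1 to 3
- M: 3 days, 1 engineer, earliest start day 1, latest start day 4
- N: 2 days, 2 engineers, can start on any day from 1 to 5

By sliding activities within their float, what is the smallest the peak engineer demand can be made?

6

Early-start (J@1, K@1, L@1, M@1, N@1) gives peak 13: d1:13  d2:10  d3:4  d4:3  d5:0  d6:0.
Shift K→3, L→3, M→4.
Schedule J@1, K@3, L@3, M@4, N@1: d1:6  d2:6  d3:6  d4:4  d5:4  d6:4 — peak 6.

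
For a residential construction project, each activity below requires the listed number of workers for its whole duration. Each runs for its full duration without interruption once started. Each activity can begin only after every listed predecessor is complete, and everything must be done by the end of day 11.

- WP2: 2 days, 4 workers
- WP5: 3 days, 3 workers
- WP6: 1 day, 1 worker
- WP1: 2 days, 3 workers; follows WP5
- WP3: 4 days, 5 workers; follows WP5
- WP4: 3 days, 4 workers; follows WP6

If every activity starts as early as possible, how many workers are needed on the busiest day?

12

Early-start schedule: WP2@1, WP5@1, WP6@1, WP1@4, WP3@4, WP4@2.
Load per day: day 1: 8, day 2: 11, day 3: 7, day 4: 12, day 5: 8, day 6: 5, day 7: 5, day 8: 0, day 9: 0, day 10: 0, day 11: 0.
Peak is 12.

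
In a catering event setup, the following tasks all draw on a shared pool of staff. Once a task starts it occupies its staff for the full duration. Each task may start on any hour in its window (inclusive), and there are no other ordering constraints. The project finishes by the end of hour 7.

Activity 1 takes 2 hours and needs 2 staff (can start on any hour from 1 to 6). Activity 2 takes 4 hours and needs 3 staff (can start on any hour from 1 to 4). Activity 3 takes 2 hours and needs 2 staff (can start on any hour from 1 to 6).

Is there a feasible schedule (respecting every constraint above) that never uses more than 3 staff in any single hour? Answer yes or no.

The minimum achievable peak is 4; 3 < 4, so no feasible schedule stays within the cap.

no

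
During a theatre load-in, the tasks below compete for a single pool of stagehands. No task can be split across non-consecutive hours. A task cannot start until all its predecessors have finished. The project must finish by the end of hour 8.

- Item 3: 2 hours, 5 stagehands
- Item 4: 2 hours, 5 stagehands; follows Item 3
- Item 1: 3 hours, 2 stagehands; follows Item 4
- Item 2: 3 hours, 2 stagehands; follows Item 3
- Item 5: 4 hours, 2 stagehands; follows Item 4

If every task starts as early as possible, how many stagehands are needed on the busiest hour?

7

Early-start schedule: Item 3@1, Item 4@3, Item 1@5, Item 2@3, Item 5@5.
Load per hour: hour 1: 5, hour 2: 5, hour 3: 7, hour 4: 7, hour 5: 6, hour 6: 4, hour 7: 4, hour 8: 2.
Peak is 7.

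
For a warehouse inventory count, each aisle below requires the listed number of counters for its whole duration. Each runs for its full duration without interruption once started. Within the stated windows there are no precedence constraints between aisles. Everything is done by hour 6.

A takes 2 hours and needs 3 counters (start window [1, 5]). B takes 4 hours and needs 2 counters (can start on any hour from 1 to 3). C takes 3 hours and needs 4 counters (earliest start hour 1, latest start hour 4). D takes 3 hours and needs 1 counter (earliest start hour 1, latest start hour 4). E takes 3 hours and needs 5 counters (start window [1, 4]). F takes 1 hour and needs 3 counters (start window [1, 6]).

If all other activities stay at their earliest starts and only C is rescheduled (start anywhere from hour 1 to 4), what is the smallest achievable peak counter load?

C@1: h1:18  h2:15  h3:12  h4:2  h5:0  h6:0 → peak 18
C@2: h1:14  h2:15  h3:12  h4:6  h5:0  h6:0 → peak 15
C@3: h1:14  h2:11  h3:12  h4:6  h5:4  h6:0 → peak 14
C@4: h1:14  h2:11  h3:8  h4:6  h5:4  h6:4 → peak 14
Best is C@3, peak 14.

14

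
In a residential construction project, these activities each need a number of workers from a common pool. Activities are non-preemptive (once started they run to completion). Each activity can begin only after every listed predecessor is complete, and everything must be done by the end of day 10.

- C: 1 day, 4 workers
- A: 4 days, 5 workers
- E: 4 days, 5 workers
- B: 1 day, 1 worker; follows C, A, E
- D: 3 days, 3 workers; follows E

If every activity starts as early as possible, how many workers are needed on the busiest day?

Early-start schedule: C@1, A@1, E@1, B@5, D@5.
Load per day: day 1: 14, day 2: 10, day 3: 10, day 4: 10, day 5: 4, day 6: 3, day 7: 3, day 8: 0, day 9: 0, day 10: 0.
Peak is 14.

14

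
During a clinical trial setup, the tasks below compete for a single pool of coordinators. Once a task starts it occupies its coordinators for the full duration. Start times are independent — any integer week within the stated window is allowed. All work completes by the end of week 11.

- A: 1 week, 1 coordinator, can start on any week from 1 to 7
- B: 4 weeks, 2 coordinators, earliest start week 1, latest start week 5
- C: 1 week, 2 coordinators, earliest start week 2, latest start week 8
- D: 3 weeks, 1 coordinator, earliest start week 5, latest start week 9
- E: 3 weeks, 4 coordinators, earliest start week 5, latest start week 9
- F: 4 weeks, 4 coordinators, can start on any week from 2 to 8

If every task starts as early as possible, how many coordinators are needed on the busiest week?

9

Early-start schedule: A@1, B@1, C@2, D@5, E@5, F@2.
Load per week: week 1: 3, week 2: 8, week 3: 6, week 4: 6, week 5: 9, week 6: 5, week 7: 5, week 8: 0, week 9: 0, week 10: 0, week 11: 0.
Peak is 9.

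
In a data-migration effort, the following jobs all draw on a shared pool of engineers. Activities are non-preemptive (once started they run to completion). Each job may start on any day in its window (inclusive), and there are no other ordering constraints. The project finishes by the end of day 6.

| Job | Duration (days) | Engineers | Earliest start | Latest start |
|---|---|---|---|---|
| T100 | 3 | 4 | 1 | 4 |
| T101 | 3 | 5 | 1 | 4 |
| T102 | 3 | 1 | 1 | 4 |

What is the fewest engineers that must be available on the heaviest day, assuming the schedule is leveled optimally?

Early-start (T100@1, T101@1, T102@1) gives peak 10: d1:10  d2:10  d3:10  d4:0  d5:0  d6:0.
Shift T101→4.
Schedule T100@1, T101@4, T102@1: d1:5  d2:5  d3:5  d4:5  d5:5  d6:5 — peak 5.
Total engineer-days = 30 over 6 days ⇒ peak ≥ ⌈30/6⌉ = 5, so 5 is optimal.

5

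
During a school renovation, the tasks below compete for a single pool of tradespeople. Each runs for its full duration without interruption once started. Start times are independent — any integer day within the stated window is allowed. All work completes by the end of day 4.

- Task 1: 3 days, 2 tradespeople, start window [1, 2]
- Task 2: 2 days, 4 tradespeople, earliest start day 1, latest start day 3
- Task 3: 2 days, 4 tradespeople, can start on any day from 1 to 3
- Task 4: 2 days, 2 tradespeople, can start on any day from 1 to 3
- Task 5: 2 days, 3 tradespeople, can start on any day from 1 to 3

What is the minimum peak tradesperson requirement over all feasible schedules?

Early-start (Task 1@1, Task 2@1, Task 3@1, Task 4@1, Task 5@1) gives peak 15: d1:15  d2:15  d3:2  d4:0.
Shift Task 3→3, Task 5→3.
Schedule Task 1@1, Task 2@1, Task 3@3, Task 4@1, Task 5@3: d1:8  d2:8  d3:9  d4:7 — peak 9.

9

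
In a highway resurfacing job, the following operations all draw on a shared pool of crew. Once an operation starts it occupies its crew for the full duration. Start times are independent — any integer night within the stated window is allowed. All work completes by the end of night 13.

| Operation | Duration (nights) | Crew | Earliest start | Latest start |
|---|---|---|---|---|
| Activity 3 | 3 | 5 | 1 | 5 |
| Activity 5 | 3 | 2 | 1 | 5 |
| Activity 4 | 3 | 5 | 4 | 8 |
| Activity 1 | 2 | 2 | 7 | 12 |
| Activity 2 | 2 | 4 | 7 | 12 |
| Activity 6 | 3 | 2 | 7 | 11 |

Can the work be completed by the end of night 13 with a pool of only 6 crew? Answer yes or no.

Schedule Activity 3@1, Activity 5@4, Activity 4@7, Activity 1@10, Activity 2@12, Activity 6@10: n1:5  n2:5  n3:5  n4:2  n5:2  n6:2  n7:5  n8:5  n9:5  n10:4  n11:4  n12:6  n13:4 — peak 6 ≤ 6.

yes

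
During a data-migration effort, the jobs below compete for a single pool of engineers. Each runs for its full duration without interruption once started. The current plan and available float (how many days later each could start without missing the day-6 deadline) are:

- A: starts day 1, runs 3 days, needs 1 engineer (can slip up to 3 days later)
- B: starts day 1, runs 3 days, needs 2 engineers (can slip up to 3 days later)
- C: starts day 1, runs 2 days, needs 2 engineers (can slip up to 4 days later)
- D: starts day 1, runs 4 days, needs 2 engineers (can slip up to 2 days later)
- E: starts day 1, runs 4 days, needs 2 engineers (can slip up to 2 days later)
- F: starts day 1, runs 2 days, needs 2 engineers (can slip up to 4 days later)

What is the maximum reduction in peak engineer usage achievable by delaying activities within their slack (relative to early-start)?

5

Early-start peak: d1:11  d2:11  d3:7  d4:4  d5:0  d6:0 ⇒ 11.
Leveled (A@1, B@4, C@1, D@1, E@3, F@5): d1:5  d2:5  d3:5  d4:6  d5:6  d6:6 ⇒ 6.
Reduction 11 − 6 = 5.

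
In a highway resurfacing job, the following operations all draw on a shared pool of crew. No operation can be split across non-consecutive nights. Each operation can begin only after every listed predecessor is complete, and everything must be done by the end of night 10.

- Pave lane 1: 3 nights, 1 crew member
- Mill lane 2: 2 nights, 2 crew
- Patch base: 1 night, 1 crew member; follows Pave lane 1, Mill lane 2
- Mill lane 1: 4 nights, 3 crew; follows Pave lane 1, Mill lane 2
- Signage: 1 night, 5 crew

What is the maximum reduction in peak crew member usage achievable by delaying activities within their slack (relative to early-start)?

3

Early-start peak: n1:8  n2:3  n3:1  n4:4  n5:3  n6:3  n7:3  n8:0  n9:0  n10:0 ⇒ 8.
Leveled (Pave lane 1@1, Mill lane 2@1, Patch base@4, Mill lane 1@4, Signage@8): n1:3  n2:3  n3:1  n4:4  n5:3  n6:3  n7:3  n8:5  n9:0  n10:0 ⇒ 5.
Reduction 8 − 5 = 3.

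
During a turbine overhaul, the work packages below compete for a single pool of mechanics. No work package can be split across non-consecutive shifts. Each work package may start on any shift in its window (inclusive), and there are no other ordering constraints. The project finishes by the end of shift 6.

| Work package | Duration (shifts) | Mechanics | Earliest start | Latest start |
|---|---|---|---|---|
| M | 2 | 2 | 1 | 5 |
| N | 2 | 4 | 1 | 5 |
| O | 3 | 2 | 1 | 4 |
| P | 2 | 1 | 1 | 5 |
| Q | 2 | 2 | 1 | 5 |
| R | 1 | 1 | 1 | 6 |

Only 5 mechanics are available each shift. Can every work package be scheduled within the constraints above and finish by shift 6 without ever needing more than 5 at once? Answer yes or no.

Schedule M@1, N@5, O@1, P@1, Q@3, R@3: s1:5  s2:5  s3:5  s4:2  s5:4  s6:4 — peak 5 ≤ 5.

yes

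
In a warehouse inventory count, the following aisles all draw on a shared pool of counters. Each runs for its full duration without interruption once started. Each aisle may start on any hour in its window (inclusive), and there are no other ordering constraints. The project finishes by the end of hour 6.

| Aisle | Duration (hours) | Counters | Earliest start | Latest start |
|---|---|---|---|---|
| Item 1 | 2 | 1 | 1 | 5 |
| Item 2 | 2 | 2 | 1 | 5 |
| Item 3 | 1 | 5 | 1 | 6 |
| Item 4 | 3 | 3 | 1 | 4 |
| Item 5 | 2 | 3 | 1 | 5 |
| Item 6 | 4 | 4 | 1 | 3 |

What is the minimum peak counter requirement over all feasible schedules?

8

Early-start (Item 1@1, Item 2@1, Item 3@1, Item 4@1, Item 5@1, Item 6@1) gives peak 18: h1:18  h2:13  h3:7  h4:4  h5:0  h6:0.
Shift Item 4→2, Item 5→5, Item 6→3.
Schedule Item 1@1, Item 2@1, Item 3@1, Item 4@2, Item 5@5, Item 6@3: h1:8  h2:6  h3:7  h4:7  h5:7  h6:7 — peak 8.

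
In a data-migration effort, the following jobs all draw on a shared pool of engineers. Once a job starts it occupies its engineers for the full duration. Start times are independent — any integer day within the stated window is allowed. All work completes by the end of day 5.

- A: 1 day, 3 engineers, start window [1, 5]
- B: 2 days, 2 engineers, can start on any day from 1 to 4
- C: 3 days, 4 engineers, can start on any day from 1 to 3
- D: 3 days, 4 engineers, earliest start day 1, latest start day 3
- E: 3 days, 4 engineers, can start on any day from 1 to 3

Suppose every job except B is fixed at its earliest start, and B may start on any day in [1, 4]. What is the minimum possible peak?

15

B@1: d1:17  d2:14  d3:12  d4:0  d5:0 → peak 17
B@2: d1:15  d2:14  d3:14  d4:0  d5:0 → peak 15
B@3: d1:15  d2:12  d3:14  d4:2  d5:0 → peak 15
B@4: d1:15  d2:12  d3:12  d4:2  d5:2 → peak 15
Best is B@2, peak 15.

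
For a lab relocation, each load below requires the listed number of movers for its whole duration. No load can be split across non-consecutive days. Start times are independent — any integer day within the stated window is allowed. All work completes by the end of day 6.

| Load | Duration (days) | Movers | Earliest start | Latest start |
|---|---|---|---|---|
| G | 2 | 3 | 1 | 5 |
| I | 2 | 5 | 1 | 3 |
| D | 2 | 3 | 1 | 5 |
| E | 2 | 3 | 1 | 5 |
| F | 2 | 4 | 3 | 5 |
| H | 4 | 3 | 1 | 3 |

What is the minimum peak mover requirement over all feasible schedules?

Early-start (G@1, I@1, D@1, E@1, F@3, H@1) gives peak 17: d1:17  d2:17  d3:7  d4:7  d5:0  d6:0.
Shift D→3, E→3, F→5, H→3.
Schedule G@1, I@1, D@3, E@3, F@5, H@3: d1:8  d2:8  d3:9  d4:9  d5:7  d6:7 — peak 9.

9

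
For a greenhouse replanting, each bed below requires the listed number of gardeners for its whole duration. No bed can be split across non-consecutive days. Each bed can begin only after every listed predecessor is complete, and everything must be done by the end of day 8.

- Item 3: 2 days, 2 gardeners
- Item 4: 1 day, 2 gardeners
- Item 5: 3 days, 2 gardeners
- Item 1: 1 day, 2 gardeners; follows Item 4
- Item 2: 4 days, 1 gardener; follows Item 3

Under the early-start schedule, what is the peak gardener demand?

Early-start schedule: Item 3@1, Item 4@1, Item 5@1, Item 1@2, Item 2@3.
Load per day: day 1: 6, day 2: 6, day 3: 3, day 4: 1, day 5: 1, day 6: 1, day 7: 0, day 8: 0.
Peak is 6.

6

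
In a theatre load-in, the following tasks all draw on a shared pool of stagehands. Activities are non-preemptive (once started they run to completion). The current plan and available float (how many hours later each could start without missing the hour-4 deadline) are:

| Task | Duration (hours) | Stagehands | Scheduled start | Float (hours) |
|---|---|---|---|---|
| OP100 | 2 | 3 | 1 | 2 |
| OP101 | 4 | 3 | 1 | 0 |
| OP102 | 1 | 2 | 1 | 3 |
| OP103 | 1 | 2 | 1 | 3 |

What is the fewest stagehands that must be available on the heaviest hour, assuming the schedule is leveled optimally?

6

Early-start (OP100@1, OP101@1, OP102@1, OP103@1) gives peak 10: h1:10  h2:6  h3:3  h4:3.
Shift OP102→3, OP103→4.
Schedule OP100@1, OP101@1, OP102@3, OP103@4: h1:6  h2:6  h3:5  h4:5 — peak 6.
Total stagehand-hours = 22 over 4 hours ⇒ peak ≥ ⌈22/4⌉ = 6, so 6 is optimal.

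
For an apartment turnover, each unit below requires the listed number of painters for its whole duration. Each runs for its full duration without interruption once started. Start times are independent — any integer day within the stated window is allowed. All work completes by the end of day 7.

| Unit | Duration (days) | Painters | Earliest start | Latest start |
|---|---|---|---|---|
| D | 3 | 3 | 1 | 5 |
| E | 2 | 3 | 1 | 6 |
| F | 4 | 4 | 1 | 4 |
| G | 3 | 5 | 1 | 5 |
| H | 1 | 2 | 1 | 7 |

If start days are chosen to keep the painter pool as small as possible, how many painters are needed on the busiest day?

8

Early-start (D@1, E@1, F@1, G@1, H@1) gives peak 17: d1:17  d2:15  d3:12  d4:4  d5:0  d6:0  d7:0.
Shift E→4, G→5, H→6.
Schedule D@1, E@4, F@1, G@5, H@6: d1:7  d2:7  d3:7  d4:7  d5:8  d6:7  d7:5 — peak 8.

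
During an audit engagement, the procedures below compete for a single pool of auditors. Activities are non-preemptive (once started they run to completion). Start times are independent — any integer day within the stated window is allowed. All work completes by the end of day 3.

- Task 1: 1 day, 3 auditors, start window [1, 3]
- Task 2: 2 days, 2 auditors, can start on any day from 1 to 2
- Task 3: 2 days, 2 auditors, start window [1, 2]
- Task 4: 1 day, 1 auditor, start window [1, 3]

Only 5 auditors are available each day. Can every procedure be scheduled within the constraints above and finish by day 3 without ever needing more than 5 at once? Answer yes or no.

yes

Schedule Task 1@1, Task 2@2, Task 3@2, Task 4@1: d1:4  d2:4  d3:4 — peak 4 ≤ 5.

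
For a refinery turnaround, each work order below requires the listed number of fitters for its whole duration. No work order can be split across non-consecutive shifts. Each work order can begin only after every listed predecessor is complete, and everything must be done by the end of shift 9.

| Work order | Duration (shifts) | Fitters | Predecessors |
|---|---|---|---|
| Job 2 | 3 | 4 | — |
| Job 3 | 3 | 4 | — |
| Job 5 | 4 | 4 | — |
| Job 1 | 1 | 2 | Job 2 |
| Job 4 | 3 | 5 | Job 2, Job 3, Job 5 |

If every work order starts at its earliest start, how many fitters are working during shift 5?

5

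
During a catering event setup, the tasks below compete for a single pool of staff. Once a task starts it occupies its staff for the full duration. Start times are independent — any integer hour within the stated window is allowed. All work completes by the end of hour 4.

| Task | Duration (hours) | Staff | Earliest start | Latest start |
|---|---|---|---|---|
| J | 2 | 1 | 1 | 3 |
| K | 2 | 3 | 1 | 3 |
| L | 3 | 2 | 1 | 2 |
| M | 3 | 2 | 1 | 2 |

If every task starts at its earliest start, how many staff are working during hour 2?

At early start, hour 2 has: J, K, L, M.
Demand: 1 + 3 + 2 + 2 = 8.

8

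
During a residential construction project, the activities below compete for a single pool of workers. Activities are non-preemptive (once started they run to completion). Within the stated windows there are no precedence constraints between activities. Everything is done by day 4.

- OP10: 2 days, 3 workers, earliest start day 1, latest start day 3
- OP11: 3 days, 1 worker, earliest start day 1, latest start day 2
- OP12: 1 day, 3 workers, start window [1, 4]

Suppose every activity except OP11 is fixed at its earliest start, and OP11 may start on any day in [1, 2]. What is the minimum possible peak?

6

OP11@1: d1:7  d2:4  d3:1  d4:0 → peak 7
OP11@2: d1:6  d2:4  d3:1  d4:1 → peak 6
Best is OP11@2, peak 6.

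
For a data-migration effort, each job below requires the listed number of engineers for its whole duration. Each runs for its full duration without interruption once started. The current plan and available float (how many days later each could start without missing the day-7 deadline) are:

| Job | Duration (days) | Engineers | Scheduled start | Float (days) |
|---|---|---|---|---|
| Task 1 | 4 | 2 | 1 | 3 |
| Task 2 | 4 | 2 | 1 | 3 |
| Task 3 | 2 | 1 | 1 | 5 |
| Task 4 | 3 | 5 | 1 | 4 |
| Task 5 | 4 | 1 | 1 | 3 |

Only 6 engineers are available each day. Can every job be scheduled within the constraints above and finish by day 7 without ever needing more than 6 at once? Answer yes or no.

yes

Schedule Task 1@1, Task 2@1, Task 3@1, Task 4@5, Task 5@1: d1:6  d2:6  d3:5  d4:5  d5:5  d6:5  d7:5 — peak 6 ≤ 6.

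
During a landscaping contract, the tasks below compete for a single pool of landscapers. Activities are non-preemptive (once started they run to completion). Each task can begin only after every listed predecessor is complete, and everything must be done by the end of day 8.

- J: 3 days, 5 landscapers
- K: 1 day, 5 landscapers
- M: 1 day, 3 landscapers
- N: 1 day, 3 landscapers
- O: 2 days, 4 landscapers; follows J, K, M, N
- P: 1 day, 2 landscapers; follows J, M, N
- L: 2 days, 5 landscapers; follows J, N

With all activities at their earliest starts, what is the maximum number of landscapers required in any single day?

16

Early-start schedule: J@1, K@1, M@1, N@1, O@4, P@4, L@4.
Load per day: day 1: 16, day 2: 5, day 3: 5, day 4: 11, day 5: 9, day 6: 0, day 7: 0, day 8: 0.
Peak is 16.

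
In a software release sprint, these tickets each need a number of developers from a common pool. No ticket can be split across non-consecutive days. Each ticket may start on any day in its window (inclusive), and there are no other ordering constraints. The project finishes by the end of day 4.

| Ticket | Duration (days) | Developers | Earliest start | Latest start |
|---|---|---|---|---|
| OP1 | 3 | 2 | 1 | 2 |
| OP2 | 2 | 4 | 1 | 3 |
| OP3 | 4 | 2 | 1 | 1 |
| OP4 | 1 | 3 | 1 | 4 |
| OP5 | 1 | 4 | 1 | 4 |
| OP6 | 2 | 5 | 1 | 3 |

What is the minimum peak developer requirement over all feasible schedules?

Early-start (OP1@1, OP2@1, OP3@1, OP4@1, OP5@1, OP6@1) gives peak 20: d1:20  d2:13  d3:4  d4:2.
Shift OP5→4, OP6→3.
Schedule OP1@1, OP2@1, OP3@1, OP4@1, OP5@4, OP6@3: d1:11  d2:8  d3:9  d4:11 — peak 11.

11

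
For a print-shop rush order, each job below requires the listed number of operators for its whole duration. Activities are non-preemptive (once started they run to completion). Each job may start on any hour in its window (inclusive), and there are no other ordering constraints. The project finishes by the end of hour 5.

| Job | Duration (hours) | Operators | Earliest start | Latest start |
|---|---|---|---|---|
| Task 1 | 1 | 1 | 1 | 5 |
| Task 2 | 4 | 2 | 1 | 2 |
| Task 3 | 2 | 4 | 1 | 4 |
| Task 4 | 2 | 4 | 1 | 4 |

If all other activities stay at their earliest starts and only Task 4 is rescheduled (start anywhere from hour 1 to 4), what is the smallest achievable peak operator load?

Task 4@1: h1:11  h2:10  h3:2  h4:2  h5:0 → peak 11
Task 4@2: h1:7  h2:10  h3:6  h4:2  h5:0 → peak 10
Task 4@3: h1:7  h2:6  h3:6  h4:6  h5:0 → peak 7
Task 4@4: h1:7  h2:6  h3:2  h4:6  h5:4 → peak 7
Best is Task 4@3, peak 7.

7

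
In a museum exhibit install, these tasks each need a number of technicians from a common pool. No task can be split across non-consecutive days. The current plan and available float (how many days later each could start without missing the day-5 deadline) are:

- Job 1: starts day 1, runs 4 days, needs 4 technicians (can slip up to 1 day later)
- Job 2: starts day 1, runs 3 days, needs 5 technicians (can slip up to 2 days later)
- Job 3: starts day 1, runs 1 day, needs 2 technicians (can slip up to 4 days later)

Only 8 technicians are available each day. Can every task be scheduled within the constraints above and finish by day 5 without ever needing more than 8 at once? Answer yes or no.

no

The minimum achievable peak is 9; 8 < 9, so no feasible schedule stays within the cap.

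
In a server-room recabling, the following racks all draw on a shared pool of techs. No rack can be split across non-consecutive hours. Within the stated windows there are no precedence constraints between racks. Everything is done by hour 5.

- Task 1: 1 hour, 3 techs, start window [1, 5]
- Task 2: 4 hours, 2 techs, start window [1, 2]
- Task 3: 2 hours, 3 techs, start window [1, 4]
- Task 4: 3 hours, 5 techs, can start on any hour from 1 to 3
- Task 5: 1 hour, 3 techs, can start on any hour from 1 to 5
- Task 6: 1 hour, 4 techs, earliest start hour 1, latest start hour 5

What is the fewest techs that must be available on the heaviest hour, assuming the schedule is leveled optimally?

9

Early-start (Task 1@1, Task 2@1, Task 3@1, Task 4@1, Task 5@1, Task 6@1) gives peak 20: h1:20  h2:10  h3:7  h4:2  h5:0.
Shift Task 4→3, Task 5→2, Task 6→5.
Schedule Task 1@1, Task 2@1, Task 3@1, Task 4@3, Task 5@2, Task 6@5: h1:8  h2:8  h3:7  h4:7  h5:9 — peak 9.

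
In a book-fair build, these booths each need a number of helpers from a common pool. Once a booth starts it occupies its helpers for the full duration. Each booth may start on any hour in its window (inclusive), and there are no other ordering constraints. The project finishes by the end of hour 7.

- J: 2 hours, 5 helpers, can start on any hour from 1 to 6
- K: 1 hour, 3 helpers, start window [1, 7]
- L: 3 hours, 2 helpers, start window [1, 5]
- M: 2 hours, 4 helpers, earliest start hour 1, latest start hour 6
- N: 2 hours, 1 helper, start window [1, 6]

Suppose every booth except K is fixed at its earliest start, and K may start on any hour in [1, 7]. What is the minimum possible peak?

12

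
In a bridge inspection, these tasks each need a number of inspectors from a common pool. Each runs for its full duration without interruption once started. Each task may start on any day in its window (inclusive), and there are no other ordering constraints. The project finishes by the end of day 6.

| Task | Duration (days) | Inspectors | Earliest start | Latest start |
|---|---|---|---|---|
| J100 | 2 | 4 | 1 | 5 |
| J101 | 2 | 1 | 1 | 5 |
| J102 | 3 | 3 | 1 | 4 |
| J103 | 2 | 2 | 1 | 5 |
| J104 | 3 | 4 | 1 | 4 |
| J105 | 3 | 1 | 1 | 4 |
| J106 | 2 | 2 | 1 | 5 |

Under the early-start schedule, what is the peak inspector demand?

17

Early-start schedule: J100@1, J101@1, J102@1, J103@1, J104@1, J105@1, J106@1.
Load per day: day 1: 17, day 2: 17, day 3: 8, day 4: 0, day 5: 0, day 6: 0.
Peak is 17.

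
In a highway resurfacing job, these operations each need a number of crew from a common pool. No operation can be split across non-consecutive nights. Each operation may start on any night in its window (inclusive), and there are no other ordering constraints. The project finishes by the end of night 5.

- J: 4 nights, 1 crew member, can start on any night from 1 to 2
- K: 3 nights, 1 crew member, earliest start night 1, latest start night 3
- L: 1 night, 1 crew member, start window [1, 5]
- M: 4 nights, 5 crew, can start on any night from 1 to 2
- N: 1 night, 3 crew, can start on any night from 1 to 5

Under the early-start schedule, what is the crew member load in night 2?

7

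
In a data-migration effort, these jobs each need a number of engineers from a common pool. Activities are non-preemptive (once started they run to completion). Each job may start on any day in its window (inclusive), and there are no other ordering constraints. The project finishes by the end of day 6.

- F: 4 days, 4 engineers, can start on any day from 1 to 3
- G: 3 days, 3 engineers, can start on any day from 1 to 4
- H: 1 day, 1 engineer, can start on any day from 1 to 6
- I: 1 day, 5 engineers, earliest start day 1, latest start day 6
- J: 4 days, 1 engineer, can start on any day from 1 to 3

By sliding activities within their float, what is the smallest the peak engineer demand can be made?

Early-start (F@1, G@1, H@1, I@1, J@1) gives peak 14: d1:14  d2:8  d3:8  d4:5  d5:0  d6:0.
Shift I→5, J→2.
Schedule F@1, G@1, H@1, I@5, J@2: d1:8  d2:8  d3:8  d4:5  d5:6  d6:0 — peak 8.

8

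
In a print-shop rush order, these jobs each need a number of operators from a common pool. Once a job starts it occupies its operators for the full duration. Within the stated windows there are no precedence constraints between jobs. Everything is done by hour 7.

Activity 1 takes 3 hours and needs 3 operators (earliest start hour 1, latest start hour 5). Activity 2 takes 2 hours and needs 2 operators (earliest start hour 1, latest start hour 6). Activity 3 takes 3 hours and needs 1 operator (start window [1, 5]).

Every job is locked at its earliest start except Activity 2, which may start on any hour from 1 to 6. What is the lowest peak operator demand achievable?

Activity 2@1: h1:6  h2:6  h3:4  h4:0  h5:0  h6:0  h7:0 → peak 6
Activity 2@2: h1:4  h2:6  h3:6  h4:0  h5:0  h6:0  h7:0 → peak 6
Activity 2@3: h1:4  h2:4  h3:6  h4:2  h5:0  h6:0  h7:0 → peak 6
Activity 2@4: h1:4  h2:4  h3:4  h4:2  h5:2  h6:0  h7:0 → peak 4
Activity 2@5: h1:4  h2:4  h3:4  h4:0  h5:2  h6:2  h7:0 → peak 4
Activity 2@6: h1:4  h2:4  h3:4  h4:0  h5:0  h6:2  h7:2 → peak 4
Best is Activity 2@4, peak 4.

4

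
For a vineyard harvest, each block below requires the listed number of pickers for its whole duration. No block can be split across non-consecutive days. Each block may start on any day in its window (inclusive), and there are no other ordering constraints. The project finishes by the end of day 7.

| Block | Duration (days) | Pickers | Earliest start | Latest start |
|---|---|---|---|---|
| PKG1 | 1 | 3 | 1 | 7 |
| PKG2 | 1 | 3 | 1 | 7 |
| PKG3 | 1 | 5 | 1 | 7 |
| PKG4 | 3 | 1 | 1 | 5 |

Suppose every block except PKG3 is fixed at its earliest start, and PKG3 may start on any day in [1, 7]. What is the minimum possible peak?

7

PKG3@1: d1:12  d2:1  d3:1  d4:0  d5:0  d6:0  d7:0 → peak 12
PKG3@2: d1:7  d2:6  d3:1  d4:0  d5:0  d6:0  d7:0 → peak 7
PKG3@3: d1:7  d2:1  d3:6  d4:0  d5:0  d6:0  d7:0 → peak 7
PKG3@4: d1:7  d2:1  d3:1  d4:5  d5:0  d6:0  d7:0 → peak 7
PKG3@5: d1:7  d2:1  d3:1  d4:0  d5:5  d6:0  d7:0 → peak 7
PKG3@6: d1:7  d2:1  d3:1  d4:0  d5:0  d6:5  d7:0 → peak 7
PKG3@7: d1:7  d2:1  d3:1  d4:0  d5:0  d6:0  d7:5 → peak 7
Best is PKG3@2, peak 7.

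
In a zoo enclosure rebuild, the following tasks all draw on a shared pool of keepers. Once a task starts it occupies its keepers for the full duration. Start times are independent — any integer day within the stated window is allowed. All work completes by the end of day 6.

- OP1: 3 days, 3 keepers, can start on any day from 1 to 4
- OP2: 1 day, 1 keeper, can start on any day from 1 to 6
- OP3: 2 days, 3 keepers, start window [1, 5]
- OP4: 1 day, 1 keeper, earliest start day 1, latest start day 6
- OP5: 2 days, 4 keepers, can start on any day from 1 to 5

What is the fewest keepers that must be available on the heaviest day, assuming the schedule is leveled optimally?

6

Early-start (OP1@1, OP2@1, OP3@1, OP4@1, OP5@1) gives peak 12: d1:12  d2:10  d3:3  d4:0  d5:0  d6:0.
Shift OP3→2, OP5→4.
Schedule OP1@1, OP2@1, OP3@2, OP4@1, OP5@4: d1:5  d2:6  d3:6  d4:4  d5:4  d6:0 — peak 6.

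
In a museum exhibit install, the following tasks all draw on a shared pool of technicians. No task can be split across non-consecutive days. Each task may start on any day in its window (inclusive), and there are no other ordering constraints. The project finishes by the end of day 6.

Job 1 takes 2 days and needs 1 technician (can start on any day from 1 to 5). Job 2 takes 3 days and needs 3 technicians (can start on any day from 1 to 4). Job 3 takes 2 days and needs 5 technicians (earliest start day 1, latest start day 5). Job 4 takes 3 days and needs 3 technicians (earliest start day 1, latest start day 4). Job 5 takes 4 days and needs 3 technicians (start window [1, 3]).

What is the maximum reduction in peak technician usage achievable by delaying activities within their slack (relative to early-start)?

7

Early-start peak: d1:15  d2:15  d3:9  d4:3  d5:0  d6:0 ⇒ 15.
Leveled (Job 1@1, Job 2@1, Job 3@5, Job 4@4, Job 5@1): d1:7  d2:7  d3:6  d4:6  d5:8  d6:8 ⇒ 8.
Reduction 15 − 8 = 7.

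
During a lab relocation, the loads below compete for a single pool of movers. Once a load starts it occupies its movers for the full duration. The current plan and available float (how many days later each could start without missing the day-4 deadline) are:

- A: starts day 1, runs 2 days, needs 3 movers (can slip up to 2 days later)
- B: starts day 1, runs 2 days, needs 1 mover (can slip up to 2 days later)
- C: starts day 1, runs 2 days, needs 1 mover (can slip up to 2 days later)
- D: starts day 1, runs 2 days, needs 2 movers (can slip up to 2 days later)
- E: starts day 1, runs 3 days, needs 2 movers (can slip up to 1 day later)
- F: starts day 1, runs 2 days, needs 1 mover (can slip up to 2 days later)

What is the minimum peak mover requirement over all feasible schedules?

Early-start (A@1, B@1, C@1, D@1, E@1, F@1) gives peak 10: d1:10  d2:10  d3:2  d4:0.
Shift C→3, D→3, F→3.
Schedule A@1, B@1, C@3, D@3, E@1, F@3: d1:6  d2:6  d3:6  d4:4 — peak 6.
Total mover-days = 22 over 4 days ⇒ peak ≥ ⌈22/4⌉ = 6, so 6 is optimal.

6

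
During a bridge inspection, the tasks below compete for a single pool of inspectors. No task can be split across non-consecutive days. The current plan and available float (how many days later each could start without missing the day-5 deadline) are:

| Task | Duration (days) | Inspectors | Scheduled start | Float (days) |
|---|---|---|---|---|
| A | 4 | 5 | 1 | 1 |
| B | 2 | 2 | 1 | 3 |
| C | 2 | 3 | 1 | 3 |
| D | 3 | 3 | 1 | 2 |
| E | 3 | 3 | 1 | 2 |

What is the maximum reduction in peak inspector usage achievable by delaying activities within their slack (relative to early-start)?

5

Early-start peak: d1:16  d2:16  d3:11  d4:5  d5:0 ⇒ 16.
Leveled (A@1, B@1, C@1, D@3, E@3): d1:10  d2:10  d3:11  d4:11  d5:6 ⇒ 11.
Reduction 16 − 11 = 5.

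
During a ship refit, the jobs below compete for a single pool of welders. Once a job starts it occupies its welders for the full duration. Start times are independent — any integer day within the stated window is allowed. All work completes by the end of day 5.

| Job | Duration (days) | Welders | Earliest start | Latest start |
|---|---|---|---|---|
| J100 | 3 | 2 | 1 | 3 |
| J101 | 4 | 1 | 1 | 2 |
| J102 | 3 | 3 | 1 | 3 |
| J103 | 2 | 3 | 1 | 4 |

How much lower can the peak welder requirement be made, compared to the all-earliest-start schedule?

Early-start peak: d1:9  d2:9  d3:6  d4:1  d5:0 ⇒ 9.
Leveled (J100@1, J101@1, J102@1, J103@4): d1:6  d2:6  d3:6  d4:4  d5:3 ⇒ 6.
Reduction 9 − 6 = 3.

3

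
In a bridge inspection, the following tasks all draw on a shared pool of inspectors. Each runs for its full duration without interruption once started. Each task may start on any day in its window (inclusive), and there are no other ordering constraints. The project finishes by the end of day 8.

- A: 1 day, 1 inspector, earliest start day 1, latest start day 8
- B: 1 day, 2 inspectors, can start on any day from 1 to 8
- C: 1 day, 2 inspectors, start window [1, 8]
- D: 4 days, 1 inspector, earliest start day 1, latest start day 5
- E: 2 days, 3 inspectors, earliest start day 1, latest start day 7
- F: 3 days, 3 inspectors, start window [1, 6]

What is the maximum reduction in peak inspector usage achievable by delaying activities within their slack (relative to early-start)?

Early-start peak: d1:12  d2:7  d3:4  d4:1  d5:0  d6:0  d7:0  d8:0 ⇒ 12.
Leveled (A@1, B@1, C@2, D@1, E@3, F@5): d1:4  d2:3  d3:4  d4:4  d5:3  d6:3  d7:3  d8:0 ⇒ 4.
Reduction 12 − 4 = 8.

8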